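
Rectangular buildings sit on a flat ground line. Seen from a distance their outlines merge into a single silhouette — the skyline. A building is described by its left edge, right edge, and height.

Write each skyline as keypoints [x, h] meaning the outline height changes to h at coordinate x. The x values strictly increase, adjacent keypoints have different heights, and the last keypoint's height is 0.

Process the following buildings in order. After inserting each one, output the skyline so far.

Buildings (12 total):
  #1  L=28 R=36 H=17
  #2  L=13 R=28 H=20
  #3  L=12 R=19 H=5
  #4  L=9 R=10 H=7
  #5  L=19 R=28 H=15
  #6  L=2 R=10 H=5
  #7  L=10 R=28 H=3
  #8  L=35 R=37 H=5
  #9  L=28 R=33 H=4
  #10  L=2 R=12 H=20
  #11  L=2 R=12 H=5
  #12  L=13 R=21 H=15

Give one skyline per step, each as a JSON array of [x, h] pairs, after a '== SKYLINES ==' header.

== SKYLINES ==
[[28,17],[36,0]]
[[13,20],[28,17],[36,0]]
[[12,5],[13,20],[28,17],[36,0]]
[[9,7],[10,0],[12,5],[13,20],[28,17],[36,0]]
[[9,7],[10,0],[12,5],[13,20],[28,17],[36,0]]
[[2,5],[9,7],[10,0],[12,5],[13,20],[28,17],[36,0]]
[[2,5],[9,7],[10,3],[12,5],[13,20],[28,17],[36,0]]
[[2,5],[9,7],[10,3],[12,5],[13,20],[28,17],[36,5],[37,0]]
[[2,5],[9,7],[10,3],[12,5],[13,20],[28,17],[36,5],[37,0]]
[[2,20],[12,5],[13,20],[28,17],[36,5],[37,0]]
[[2,20],[12,5],[13,20],[28,17],[36,5],[37,0]]
[[2,20],[12,5],[13,20],[28,17],[36,5],[37,0]]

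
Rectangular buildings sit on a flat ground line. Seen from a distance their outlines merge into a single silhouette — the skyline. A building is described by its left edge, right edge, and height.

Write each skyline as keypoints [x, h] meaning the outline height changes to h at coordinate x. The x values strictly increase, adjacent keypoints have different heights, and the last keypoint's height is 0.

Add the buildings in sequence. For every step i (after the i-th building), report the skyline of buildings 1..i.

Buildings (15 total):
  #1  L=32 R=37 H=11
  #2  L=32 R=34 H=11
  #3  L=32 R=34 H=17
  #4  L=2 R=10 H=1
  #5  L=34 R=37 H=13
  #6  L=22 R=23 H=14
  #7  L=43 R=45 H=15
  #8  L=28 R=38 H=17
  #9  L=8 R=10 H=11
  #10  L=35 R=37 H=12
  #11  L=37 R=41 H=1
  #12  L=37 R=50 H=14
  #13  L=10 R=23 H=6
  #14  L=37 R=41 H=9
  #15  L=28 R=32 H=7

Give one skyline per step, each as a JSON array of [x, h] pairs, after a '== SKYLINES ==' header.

== SKYLINES ==
[[32,11],[37,0]]
[[32,11],[37,0]]
[[32,17],[34,11],[37,0]]
[[2,1],[10,0],[32,17],[34,11],[37,0]]
[[2,1],[10,0],[32,17],[34,13],[37,0]]
[[2,1],[10,0],[22,14],[23,0],[32,17],[34,13],[37,0]]
[[2,1],[10,0],[22,14],[23,0],[32,17],[34,13],[37,0],[43,15],[45,0]]
[[2,1],[10,0],[22,14],[23,0],[28,17],[38,0],[43,15],[45,0]]
[[2,1],[8,11],[10,0],[22,14],[23,0],[28,17],[38,0],[43,15],[45,0]]
[[2,1],[8,11],[10,0],[22,14],[23,0],[28,17],[38,0],[43,15],[45,0]]
[[2,1],[8,11],[10,0],[22,14],[23,0],[28,17],[38,1],[41,0],[43,15],[45,0]]
[[2,1],[8,11],[10,0],[22,14],[23,0],[28,17],[38,14],[43,15],[45,14],[50,0]]
[[2,1],[8,11],[10,6],[22,14],[23,0],[28,17],[38,14],[43,15],[45,14],[50,0]]
[[2,1],[8,11],[10,6],[22,14],[23,0],[28,17],[38,14],[43,15],[45,14],[50,0]]
[[2,1],[8,11],[10,6],[22,14],[23,0],[28,17],[38,14],[43,15],[45,14],[50,0]]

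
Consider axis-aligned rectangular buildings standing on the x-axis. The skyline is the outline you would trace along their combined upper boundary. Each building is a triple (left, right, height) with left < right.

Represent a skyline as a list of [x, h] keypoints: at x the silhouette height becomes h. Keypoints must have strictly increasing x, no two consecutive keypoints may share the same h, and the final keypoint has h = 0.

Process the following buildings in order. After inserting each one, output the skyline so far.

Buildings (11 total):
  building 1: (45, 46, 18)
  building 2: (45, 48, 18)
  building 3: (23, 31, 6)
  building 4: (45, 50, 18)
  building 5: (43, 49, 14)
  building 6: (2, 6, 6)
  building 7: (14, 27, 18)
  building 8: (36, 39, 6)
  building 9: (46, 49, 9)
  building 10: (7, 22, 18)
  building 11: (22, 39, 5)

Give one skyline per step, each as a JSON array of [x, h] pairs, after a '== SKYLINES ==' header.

== SKYLINES ==
[[45,18],[46,0]]
[[45,18],[48,0]]
[[23,6],[31,0],[45,18],[48,0]]
[[23,6],[31,0],[45,18],[50,0]]
[[23,6],[31,0],[43,14],[45,18],[50,0]]
[[2,6],[6,0],[23,6],[31,0],[43,14],[45,18],[50,0]]
[[2,6],[6,0],[14,18],[27,6],[31,0],[43,14],[45,18],[50,0]]
[[2,6],[6,0],[14,18],[27,6],[31,0],[36,6],[39,0],[43,14],[45,18],[50,0]]
[[2,6],[6,0],[14,18],[27,6],[31,0],[36,6],[39,0],[43,14],[45,18],[50,0]]
[[2,6],[6,0],[7,18],[27,6],[31,0],[36,6],[39,0],[43,14],[45,18],[50,0]]
[[2,6],[6,0],[7,18],[27,6],[31,5],[36,6],[39,0],[43,14],[45,18],[50,0]]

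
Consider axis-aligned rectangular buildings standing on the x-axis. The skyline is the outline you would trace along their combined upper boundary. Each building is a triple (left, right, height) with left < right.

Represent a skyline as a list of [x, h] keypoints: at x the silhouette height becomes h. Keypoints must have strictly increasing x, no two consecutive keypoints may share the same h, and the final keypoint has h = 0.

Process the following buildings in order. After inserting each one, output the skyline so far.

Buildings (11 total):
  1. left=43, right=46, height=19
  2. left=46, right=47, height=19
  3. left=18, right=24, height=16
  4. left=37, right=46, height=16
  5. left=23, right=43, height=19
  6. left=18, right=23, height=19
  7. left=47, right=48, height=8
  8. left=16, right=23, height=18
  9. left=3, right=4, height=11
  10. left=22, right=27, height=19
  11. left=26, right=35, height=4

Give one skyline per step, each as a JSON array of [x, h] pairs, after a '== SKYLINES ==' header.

== SKYLINES ==
[[43,19],[46,0]]
[[43,19],[47,0]]
[[18,16],[24,0],[43,19],[47,0]]
[[18,16],[24,0],[37,16],[43,19],[47,0]]
[[18,16],[23,19],[47,0]]
[[18,19],[47,0]]
[[18,19],[47,8],[48,0]]
[[16,18],[18,19],[47,8],[48,0]]
[[3,11],[4,0],[16,18],[18,19],[47,8],[48,0]]
[[3,11],[4,0],[16,18],[18,19],[47,8],[48,0]]
[[3,11],[4,0],[16,18],[18,19],[47,8],[48,0]]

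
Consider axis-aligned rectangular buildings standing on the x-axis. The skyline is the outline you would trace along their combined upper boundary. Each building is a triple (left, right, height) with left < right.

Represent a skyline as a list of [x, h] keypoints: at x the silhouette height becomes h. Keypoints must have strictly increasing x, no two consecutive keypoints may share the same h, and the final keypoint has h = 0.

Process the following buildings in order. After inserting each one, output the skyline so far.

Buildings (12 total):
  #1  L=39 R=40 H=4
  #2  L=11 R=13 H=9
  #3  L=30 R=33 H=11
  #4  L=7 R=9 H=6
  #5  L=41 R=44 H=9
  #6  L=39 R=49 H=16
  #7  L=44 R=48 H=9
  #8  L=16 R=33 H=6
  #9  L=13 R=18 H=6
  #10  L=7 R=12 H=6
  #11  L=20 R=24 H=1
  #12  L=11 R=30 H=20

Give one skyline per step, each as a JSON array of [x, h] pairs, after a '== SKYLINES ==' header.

== SKYLINES ==
[[39,4],[40,0]]
[[11,9],[13,0],[39,4],[40,0]]
[[11,9],[13,0],[30,11],[33,0],[39,4],[40,0]]
[[7,6],[9,0],[11,9],[13,0],[30,11],[33,0],[39,4],[40,0]]
[[7,6],[9,0],[11,9],[13,0],[30,11],[33,0],[39,4],[40,0],[41,9],[44,0]]
[[7,6],[9,0],[11,9],[13,0],[30,11],[33,0],[39,16],[49,0]]
[[7,6],[9,0],[11,9],[13,0],[30,11],[33,0],[39,16],[49,0]]
[[7,6],[9,0],[11,9],[13,0],[16,6],[30,11],[33,0],[39,16],[49,0]]
[[7,6],[9,0],[11,9],[13,6],[30,11],[33,0],[39,16],[49,0]]
[[7,6],[11,9],[13,6],[30,11],[33,0],[39,16],[49,0]]
[[7,6],[11,9],[13,6],[30,11],[33,0],[39,16],[49,0]]
[[7,6],[11,20],[30,11],[33,0],[39,16],[49,0]]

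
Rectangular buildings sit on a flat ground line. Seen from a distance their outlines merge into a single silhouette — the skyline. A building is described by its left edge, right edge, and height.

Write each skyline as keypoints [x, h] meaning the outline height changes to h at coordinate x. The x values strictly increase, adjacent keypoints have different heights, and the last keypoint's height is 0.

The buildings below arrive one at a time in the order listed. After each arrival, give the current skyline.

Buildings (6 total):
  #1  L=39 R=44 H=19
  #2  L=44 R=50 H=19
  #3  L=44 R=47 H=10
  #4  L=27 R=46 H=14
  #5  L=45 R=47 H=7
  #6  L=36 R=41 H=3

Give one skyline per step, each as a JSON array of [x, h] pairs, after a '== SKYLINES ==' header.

== SKYLINES ==
[[39,19],[44,0]]
[[39,19],[50,0]]
[[39,19],[50,0]]
[[27,14],[39,19],[50,0]]
[[27,14],[39,19],[50,0]]
[[27,14],[39,19],[50,0]]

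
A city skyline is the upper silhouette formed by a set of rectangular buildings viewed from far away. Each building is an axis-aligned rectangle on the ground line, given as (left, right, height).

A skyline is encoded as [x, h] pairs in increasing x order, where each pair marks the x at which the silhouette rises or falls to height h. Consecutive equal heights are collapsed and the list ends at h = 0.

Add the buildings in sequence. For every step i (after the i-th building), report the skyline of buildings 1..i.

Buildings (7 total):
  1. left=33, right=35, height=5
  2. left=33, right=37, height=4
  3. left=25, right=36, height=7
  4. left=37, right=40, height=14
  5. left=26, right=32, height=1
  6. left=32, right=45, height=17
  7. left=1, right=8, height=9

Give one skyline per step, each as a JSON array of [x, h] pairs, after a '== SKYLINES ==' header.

== SKYLINES ==
[[33,5],[35,0]]
[[33,5],[35,4],[37,0]]
[[25,7],[36,4],[37,0]]
[[25,7],[36,4],[37,14],[40,0]]
[[25,7],[36,4],[37,14],[40,0]]
[[25,7],[32,17],[45,0]]
[[1,9],[8,0],[25,7],[32,17],[45,0]]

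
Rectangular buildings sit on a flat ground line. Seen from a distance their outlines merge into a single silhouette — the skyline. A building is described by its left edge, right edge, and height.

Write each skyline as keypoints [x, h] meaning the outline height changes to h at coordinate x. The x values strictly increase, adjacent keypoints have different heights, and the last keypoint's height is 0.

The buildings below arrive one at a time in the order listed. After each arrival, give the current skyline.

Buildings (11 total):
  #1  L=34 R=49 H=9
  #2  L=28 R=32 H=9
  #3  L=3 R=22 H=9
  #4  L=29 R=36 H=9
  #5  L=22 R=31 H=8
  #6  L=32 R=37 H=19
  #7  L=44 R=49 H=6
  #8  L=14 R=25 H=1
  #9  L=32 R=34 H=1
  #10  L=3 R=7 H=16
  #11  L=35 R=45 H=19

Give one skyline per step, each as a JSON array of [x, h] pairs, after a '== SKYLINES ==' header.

== SKYLINES ==
[[34,9],[49,0]]
[[28,9],[32,0],[34,9],[49,0]]
[[3,9],[22,0],[28,9],[32,0],[34,9],[49,0]]
[[3,9],[22,0],[28,9],[49,0]]
[[3,9],[22,8],[28,9],[49,0]]
[[3,9],[22,8],[28,9],[32,19],[37,9],[49,0]]
[[3,9],[22,8],[28,9],[32,19],[37,9],[49,0]]
[[3,9],[22,8],[28,9],[32,19],[37,9],[49,0]]
[[3,9],[22,8],[28,9],[32,19],[37,9],[49,0]]
[[3,16],[7,9],[22,8],[28,9],[32,19],[37,9],[49,0]]
[[3,16],[7,9],[22,8],[28,9],[32,19],[45,9],[49,0]]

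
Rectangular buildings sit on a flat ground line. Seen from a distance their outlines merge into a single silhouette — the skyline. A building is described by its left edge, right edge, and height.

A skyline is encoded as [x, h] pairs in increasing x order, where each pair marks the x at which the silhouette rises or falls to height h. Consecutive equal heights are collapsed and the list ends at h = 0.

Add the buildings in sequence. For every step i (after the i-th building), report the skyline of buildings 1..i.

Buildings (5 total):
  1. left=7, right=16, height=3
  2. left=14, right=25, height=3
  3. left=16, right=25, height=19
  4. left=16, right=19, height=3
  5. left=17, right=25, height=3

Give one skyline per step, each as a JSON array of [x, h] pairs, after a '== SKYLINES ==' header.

== SKYLINES ==
[[7,3],[16,0]]
[[7,3],[25,0]]
[[7,3],[16,19],[25,0]]
[[7,3],[16,19],[25,0]]
[[7,3],[16,19],[25,0]]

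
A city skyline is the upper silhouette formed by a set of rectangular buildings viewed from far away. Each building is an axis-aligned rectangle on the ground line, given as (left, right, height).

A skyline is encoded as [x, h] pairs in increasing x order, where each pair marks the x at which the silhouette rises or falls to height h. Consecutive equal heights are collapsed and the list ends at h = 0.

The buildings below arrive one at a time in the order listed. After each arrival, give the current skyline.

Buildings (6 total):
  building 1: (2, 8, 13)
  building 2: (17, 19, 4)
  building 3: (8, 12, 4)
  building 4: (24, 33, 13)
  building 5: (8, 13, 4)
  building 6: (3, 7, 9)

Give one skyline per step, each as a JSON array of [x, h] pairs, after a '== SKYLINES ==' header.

== SKYLINES ==
[[2,13],[8,0]]
[[2,13],[8,0],[17,4],[19,0]]
[[2,13],[8,4],[12,0],[17,4],[19,0]]
[[2,13],[8,4],[12,0],[17,4],[19,0],[24,13],[33,0]]
[[2,13],[8,4],[13,0],[17,4],[19,0],[24,13],[33,0]]
[[2,13],[8,4],[13,0],[17,4],[19,0],[24,13],[33,0]]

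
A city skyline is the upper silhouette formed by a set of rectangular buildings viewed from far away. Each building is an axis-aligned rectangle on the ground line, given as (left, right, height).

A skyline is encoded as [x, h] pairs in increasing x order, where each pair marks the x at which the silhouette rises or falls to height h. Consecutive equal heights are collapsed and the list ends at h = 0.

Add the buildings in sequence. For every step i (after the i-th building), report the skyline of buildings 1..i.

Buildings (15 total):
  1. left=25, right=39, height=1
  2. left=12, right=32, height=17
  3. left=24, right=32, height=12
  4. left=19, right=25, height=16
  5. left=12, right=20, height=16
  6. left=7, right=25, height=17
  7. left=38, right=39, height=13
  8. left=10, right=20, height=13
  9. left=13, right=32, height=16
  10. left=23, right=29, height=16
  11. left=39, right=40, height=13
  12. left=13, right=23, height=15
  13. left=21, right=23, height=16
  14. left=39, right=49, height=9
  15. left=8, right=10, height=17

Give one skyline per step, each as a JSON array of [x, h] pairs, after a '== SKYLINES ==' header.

== SKYLINES ==
[[25,1],[39,0]]
[[12,17],[32,1],[39,0]]
[[12,17],[32,1],[39,0]]
[[12,17],[32,1],[39,0]]
[[12,17],[32,1],[39,0]]
[[7,17],[32,1],[39,0]]
[[7,17],[32,1],[38,13],[39,0]]
[[7,17],[32,1],[38,13],[39,0]]
[[7,17],[32,1],[38,13],[39,0]]
[[7,17],[32,1],[38,13],[39,0]]
[[7,17],[32,1],[38,13],[40,0]]
[[7,17],[32,1],[38,13],[40,0]]
[[7,17],[32,1],[38,13],[40,0]]
[[7,17],[32,1],[38,13],[40,9],[49,0]]
[[7,17],[32,1],[38,13],[40,9],[49,0]]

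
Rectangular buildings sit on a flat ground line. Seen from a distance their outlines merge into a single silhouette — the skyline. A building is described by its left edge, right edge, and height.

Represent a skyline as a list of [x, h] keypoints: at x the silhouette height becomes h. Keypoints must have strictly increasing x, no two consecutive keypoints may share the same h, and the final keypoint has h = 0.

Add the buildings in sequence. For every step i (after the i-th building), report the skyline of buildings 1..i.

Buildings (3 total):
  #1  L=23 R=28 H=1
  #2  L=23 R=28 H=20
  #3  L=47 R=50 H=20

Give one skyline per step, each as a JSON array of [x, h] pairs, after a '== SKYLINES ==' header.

== SKYLINES ==
[[23,1],[28,0]]
[[23,20],[28,0]]
[[23,20],[28,0],[47,20],[50,0]]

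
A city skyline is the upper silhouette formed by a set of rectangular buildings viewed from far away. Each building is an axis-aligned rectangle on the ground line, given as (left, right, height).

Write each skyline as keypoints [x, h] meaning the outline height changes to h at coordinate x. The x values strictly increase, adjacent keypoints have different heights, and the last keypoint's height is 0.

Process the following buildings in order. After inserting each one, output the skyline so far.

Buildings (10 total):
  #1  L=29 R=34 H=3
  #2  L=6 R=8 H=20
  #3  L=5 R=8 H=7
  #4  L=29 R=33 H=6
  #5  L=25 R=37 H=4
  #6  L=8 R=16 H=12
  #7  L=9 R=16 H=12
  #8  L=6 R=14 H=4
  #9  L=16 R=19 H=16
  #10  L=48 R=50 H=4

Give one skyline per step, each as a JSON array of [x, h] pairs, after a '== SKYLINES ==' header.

== SKYLINES ==
[[29,3],[34,0]]
[[6,20],[8,0],[29,3],[34,0]]
[[5,7],[6,20],[8,0],[29,3],[34,0]]
[[5,7],[6,20],[8,0],[29,6],[33,3],[34,0]]
[[5,7],[6,20],[8,0],[25,4],[29,6],[33,4],[37,0]]
[[5,7],[6,20],[8,12],[16,0],[25,4],[29,6],[33,4],[37,0]]
[[5,7],[6,20],[8,12],[16,0],[25,4],[29,6],[33,4],[37,0]]
[[5,7],[6,20],[8,12],[16,0],[25,4],[29,6],[33,4],[37,0]]
[[5,7],[6,20],[8,12],[16,16],[19,0],[25,4],[29,6],[33,4],[37,0]]
[[5,7],[6,20],[8,12],[16,16],[19,0],[25,4],[29,6],[33,4],[37,0],[48,4],[50,0]]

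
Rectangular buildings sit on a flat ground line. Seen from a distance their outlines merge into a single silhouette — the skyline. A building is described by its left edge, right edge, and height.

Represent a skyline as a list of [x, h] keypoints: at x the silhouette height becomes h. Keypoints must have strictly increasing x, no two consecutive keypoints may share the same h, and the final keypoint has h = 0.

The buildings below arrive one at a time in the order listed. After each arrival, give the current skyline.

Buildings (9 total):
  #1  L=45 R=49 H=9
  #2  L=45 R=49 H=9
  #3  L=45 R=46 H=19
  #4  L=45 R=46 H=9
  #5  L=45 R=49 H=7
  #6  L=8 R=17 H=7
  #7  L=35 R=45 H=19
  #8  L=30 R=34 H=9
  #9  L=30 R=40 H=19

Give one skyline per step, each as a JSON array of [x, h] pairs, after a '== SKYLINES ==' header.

== SKYLINES ==
[[45,9],[49,0]]
[[45,9],[49,0]]
[[45,19],[46,9],[49,0]]
[[45,19],[46,9],[49,0]]
[[45,19],[46,9],[49,0]]
[[8,7],[17,0],[45,19],[46,9],[49,0]]
[[8,7],[17,0],[35,19],[46,9],[49,0]]
[[8,7],[17,0],[30,9],[34,0],[35,19],[46,9],[49,0]]
[[8,7],[17,0],[30,19],[46,9],[49,0]]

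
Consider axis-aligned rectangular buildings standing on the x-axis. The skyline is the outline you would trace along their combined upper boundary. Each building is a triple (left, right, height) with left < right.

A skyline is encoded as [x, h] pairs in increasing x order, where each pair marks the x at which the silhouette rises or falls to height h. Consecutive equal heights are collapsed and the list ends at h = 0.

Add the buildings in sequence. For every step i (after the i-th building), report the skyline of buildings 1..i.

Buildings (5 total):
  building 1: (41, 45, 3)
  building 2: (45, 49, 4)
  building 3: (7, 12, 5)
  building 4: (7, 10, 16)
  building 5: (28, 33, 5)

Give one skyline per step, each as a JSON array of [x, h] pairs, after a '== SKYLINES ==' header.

== SKYLINES ==
[[41,3],[45,0]]
[[41,3],[45,4],[49,0]]
[[7,5],[12,0],[41,3],[45,4],[49,0]]
[[7,16],[10,5],[12,0],[41,3],[45,4],[49,0]]
[[7,16],[10,5],[12,0],[28,5],[33,0],[41,3],[45,4],[49,0]]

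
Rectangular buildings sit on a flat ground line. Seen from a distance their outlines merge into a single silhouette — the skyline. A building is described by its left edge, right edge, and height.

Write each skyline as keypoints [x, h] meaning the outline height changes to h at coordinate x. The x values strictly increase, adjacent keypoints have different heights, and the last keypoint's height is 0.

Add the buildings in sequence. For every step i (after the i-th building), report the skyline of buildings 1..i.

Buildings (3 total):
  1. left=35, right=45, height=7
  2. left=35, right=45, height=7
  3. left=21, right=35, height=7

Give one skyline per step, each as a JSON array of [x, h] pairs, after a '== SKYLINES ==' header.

== SKYLINES ==
[[35,7],[45,0]]
[[35,7],[45,0]]
[[21,7],[45,0]]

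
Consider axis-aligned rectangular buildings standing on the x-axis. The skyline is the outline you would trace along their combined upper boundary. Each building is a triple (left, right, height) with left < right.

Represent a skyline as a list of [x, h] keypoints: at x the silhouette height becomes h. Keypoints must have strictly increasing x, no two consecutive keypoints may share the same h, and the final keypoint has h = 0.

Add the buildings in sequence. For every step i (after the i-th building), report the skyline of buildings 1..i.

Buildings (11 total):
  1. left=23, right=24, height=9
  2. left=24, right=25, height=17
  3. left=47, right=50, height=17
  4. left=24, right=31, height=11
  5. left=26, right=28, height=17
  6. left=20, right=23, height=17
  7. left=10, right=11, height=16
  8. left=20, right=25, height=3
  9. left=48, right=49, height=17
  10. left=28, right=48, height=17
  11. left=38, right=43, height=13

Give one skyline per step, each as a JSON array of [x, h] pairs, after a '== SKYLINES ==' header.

== SKYLINES ==
[[23,9],[24,0]]
[[23,9],[24,17],[25,0]]
[[23,9],[24,17],[25,0],[47,17],[50,0]]
[[23,9],[24,17],[25,11],[31,0],[47,17],[50,0]]
[[23,9],[24,17],[25,11],[26,17],[28,11],[31,0],[47,17],[50,0]]
[[20,17],[23,9],[24,17],[25,11],[26,17],[28,11],[31,0],[47,17],[50,0]]
[[10,16],[11,0],[20,17],[23,9],[24,17],[25,11],[26,17],[28,11],[31,0],[47,17],[50,0]]
[[10,16],[11,0],[20,17],[23,9],[24,17],[25,11],[26,17],[28,11],[31,0],[47,17],[50,0]]
[[10,16],[11,0],[20,17],[23,9],[24,17],[25,11],[26,17],[28,11],[31,0],[47,17],[50,0]]
[[10,16],[11,0],[20,17],[23,9],[24,17],[25,11],[26,17],[50,0]]
[[10,16],[11,0],[20,17],[23,9],[24,17],[25,11],[26,17],[50,0]]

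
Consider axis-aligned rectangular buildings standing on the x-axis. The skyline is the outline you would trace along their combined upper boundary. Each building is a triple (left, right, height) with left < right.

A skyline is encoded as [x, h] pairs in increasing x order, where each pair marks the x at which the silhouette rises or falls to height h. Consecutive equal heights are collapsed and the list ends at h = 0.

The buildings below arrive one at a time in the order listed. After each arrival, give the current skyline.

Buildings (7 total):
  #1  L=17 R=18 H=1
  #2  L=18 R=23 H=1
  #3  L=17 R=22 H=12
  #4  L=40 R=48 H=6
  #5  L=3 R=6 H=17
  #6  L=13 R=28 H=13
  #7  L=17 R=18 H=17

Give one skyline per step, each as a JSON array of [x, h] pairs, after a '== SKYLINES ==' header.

== SKYLINES ==
[[17,1],[18,0]]
[[17,1],[23,0]]
[[17,12],[22,1],[23,0]]
[[17,12],[22,1],[23,0],[40,6],[48,0]]
[[3,17],[6,0],[17,12],[22,1],[23,0],[40,6],[48,0]]
[[3,17],[6,0],[13,13],[28,0],[40,6],[48,0]]
[[3,17],[6,0],[13,13],[17,17],[18,13],[28,0],[40,6],[48,0]]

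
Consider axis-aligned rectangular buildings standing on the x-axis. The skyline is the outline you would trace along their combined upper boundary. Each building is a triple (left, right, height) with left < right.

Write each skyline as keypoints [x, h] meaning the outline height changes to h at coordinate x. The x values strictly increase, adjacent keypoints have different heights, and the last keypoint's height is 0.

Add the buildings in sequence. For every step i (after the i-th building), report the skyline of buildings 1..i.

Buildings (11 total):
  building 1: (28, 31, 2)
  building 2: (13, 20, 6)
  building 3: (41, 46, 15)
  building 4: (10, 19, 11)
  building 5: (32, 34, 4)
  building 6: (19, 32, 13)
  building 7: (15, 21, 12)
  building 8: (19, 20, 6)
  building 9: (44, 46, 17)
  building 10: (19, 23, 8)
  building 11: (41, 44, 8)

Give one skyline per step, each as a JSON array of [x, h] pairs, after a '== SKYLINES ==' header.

== SKYLINES ==
[[28,2],[31,0]]
[[13,6],[20,0],[28,2],[31,0]]
[[13,6],[20,0],[28,2],[31,0],[41,15],[46,0]]
[[10,11],[19,6],[20,0],[28,2],[31,0],[41,15],[46,0]]
[[10,11],[19,6],[20,0],[28,2],[31,0],[32,4],[34,0],[41,15],[46,0]]
[[10,11],[19,13],[32,4],[34,0],[41,15],[46,0]]
[[10,11],[15,12],[19,13],[32,4],[34,0],[41,15],[46,0]]
[[10,11],[15,12],[19,13],[32,4],[34,0],[41,15],[46,0]]
[[10,11],[15,12],[19,13],[32,4],[34,0],[41,15],[44,17],[46,0]]
[[10,11],[15,12],[19,13],[32,4],[34,0],[41,15],[44,17],[46,0]]
[[10,11],[15,12],[19,13],[32,4],[34,0],[41,15],[44,17],[46,0]]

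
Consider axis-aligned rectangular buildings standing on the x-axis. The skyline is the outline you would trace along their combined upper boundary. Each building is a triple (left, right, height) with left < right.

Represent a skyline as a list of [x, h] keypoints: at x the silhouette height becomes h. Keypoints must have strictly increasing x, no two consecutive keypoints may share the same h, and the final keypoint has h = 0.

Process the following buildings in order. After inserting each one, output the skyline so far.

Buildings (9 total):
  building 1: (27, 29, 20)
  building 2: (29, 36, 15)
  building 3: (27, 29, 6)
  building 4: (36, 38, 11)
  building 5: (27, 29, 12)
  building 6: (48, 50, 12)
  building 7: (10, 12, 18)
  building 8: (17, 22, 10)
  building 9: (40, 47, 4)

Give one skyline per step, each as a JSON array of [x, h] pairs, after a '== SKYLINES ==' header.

== SKYLINES ==
[[27,20],[29,0]]
[[27,20],[29,15],[36,0]]
[[27,20],[29,15],[36,0]]
[[27,20],[29,15],[36,11],[38,0]]
[[27,20],[29,15],[36,11],[38,0]]
[[27,20],[29,15],[36,11],[38,0],[48,12],[50,0]]
[[10,18],[12,0],[27,20],[29,15],[36,11],[38,0],[48,12],[50,0]]
[[10,18],[12,0],[17,10],[22,0],[27,20],[29,15],[36,11],[38,0],[48,12],[50,0]]
[[10,18],[12,0],[17,10],[22,0],[27,20],[29,15],[36,11],[38,0],[40,4],[47,0],[48,12],[50,0]]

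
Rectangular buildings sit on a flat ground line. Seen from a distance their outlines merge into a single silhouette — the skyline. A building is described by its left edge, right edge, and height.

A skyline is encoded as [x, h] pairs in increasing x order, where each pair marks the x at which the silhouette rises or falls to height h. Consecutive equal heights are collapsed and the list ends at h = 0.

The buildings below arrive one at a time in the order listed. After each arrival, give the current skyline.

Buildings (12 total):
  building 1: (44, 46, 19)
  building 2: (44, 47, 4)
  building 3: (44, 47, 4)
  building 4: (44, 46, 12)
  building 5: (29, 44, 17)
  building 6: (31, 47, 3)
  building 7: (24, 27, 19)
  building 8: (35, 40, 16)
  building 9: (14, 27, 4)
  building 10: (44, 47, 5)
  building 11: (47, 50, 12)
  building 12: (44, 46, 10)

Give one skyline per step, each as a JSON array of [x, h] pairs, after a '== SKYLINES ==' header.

== SKYLINES ==
[[44,19],[46,0]]
[[44,19],[46,4],[47,0]]
[[44,19],[46,4],[47,0]]
[[44,19],[46,4],[47,0]]
[[29,17],[44,19],[46,4],[47,0]]
[[29,17],[44,19],[46,4],[47,0]]
[[24,19],[27,0],[29,17],[44,19],[46,4],[47,0]]
[[24,19],[27,0],[29,17],[44,19],[46,4],[47,0]]
[[14,4],[24,19],[27,0],[29,17],[44,19],[46,4],[47,0]]
[[14,4],[24,19],[27,0],[29,17],[44,19],[46,5],[47,0]]
[[14,4],[24,19],[27,0],[29,17],[44,19],[46,5],[47,12],[50,0]]
[[14,4],[24,19],[27,0],[29,17],[44,19],[46,5],[47,12],[50,0]]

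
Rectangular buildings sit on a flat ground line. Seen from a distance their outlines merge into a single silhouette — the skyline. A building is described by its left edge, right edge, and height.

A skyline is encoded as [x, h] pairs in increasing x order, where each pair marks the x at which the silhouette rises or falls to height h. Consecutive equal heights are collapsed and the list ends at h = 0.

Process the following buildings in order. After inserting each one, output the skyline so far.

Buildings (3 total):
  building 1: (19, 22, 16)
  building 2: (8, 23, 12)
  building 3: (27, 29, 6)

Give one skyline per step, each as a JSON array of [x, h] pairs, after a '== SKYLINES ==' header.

== SKYLINES ==
[[19,16],[22,0]]
[[8,12],[19,16],[22,12],[23,0]]
[[8,12],[19,16],[22,12],[23,0],[27,6],[29,0]]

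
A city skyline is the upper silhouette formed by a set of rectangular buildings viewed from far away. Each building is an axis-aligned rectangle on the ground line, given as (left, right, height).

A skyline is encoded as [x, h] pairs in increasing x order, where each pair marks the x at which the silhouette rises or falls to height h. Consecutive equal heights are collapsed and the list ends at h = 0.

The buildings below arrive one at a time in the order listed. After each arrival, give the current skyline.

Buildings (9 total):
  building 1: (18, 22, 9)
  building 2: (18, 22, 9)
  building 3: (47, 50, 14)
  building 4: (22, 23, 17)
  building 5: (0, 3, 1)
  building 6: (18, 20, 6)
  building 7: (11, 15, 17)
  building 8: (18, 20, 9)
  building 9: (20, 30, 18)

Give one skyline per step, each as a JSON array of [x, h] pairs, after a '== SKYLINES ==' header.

== SKYLINES ==
[[18,9],[22,0]]
[[18,9],[22,0]]
[[18,9],[22,0],[47,14],[50,0]]
[[18,9],[22,17],[23,0],[47,14],[50,0]]
[[0,1],[3,0],[18,9],[22,17],[23,0],[47,14],[50,0]]
[[0,1],[3,0],[18,9],[22,17],[23,0],[47,14],[50,0]]
[[0,1],[3,0],[11,17],[15,0],[18,9],[22,17],[23,0],[47,14],[50,0]]
[[0,1],[3,0],[11,17],[15,0],[18,9],[22,17],[23,0],[47,14],[50,0]]
[[0,1],[3,0],[11,17],[15,0],[18,9],[20,18],[30,0],[47,14],[50,0]]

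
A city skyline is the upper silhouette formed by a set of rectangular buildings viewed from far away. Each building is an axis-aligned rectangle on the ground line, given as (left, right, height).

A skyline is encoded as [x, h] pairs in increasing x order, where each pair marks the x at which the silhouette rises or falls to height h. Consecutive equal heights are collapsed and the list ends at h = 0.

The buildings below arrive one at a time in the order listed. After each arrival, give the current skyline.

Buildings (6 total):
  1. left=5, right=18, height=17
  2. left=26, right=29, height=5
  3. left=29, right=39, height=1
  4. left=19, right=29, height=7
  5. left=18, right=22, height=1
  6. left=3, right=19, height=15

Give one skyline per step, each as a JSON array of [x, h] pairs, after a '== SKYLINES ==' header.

== SKYLINES ==
[[5,17],[18,0]]
[[5,17],[18,0],[26,5],[29,0]]
[[5,17],[18,0],[26,5],[29,1],[39,0]]
[[5,17],[18,0],[19,7],[29,1],[39,0]]
[[5,17],[18,1],[19,7],[29,1],[39,0]]
[[3,15],[5,17],[18,15],[19,7],[29,1],[39,0]]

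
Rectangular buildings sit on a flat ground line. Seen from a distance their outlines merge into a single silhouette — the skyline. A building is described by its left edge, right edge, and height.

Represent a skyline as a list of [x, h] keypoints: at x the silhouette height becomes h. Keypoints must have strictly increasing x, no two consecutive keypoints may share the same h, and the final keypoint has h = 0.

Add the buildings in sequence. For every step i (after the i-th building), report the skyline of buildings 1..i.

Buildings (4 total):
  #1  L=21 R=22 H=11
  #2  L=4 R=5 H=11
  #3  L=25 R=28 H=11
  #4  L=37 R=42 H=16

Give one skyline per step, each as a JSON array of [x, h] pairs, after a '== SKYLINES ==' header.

== SKYLINES ==
[[21,11],[22,0]]
[[4,11],[5,0],[21,11],[22,0]]
[[4,11],[5,0],[21,11],[22,0],[25,11],[28,0]]
[[4,11],[5,0],[21,11],[22,0],[25,11],[28,0],[37,16],[42,0]]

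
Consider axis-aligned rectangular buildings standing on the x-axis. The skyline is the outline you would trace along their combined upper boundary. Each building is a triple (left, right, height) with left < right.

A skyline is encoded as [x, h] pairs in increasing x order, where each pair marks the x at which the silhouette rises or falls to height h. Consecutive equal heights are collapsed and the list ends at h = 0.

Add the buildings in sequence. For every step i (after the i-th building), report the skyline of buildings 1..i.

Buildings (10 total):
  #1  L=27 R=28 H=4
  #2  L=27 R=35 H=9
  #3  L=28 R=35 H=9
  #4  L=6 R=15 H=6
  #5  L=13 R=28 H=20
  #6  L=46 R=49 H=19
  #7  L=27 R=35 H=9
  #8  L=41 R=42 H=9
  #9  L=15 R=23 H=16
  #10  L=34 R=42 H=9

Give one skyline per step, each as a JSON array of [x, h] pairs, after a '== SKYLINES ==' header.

== SKYLINES ==
[[27,4],[28,0]]
[[27,9],[35,0]]
[[27,9],[35,0]]
[[6,6],[15,0],[27,9],[35,0]]
[[6,6],[13,20],[28,9],[35,0]]
[[6,6],[13,20],[28,9],[35,0],[46,19],[49,0]]
[[6,6],[13,20],[28,9],[35,0],[46,19],[49,0]]
[[6,6],[13,20],[28,9],[35,0],[41,9],[42,0],[46,19],[49,0]]
[[6,6],[13,20],[28,9],[35,0],[41,9],[42,0],[46,19],[49,0]]
[[6,6],[13,20],[28,9],[42,0],[46,19],[49,0]]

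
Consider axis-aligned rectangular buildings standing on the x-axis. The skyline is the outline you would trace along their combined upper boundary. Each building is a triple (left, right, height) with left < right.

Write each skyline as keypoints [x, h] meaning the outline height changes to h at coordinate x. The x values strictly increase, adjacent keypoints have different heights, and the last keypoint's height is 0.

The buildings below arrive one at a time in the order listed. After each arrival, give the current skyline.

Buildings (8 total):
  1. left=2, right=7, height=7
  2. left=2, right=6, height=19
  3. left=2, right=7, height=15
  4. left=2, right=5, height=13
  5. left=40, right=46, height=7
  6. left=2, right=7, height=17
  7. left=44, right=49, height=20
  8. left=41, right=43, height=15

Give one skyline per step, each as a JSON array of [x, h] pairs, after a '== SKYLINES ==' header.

== SKYLINES ==
[[2,7],[7,0]]
[[2,19],[6,7],[7,0]]
[[2,19],[6,15],[7,0]]
[[2,19],[6,15],[7,0]]
[[2,19],[6,15],[7,0],[40,7],[46,0]]
[[2,19],[6,17],[7,0],[40,7],[46,0]]
[[2,19],[6,17],[7,0],[40,7],[44,20],[49,0]]
[[2,19],[6,17],[7,0],[40,7],[41,15],[43,7],[44,20],[49,0]]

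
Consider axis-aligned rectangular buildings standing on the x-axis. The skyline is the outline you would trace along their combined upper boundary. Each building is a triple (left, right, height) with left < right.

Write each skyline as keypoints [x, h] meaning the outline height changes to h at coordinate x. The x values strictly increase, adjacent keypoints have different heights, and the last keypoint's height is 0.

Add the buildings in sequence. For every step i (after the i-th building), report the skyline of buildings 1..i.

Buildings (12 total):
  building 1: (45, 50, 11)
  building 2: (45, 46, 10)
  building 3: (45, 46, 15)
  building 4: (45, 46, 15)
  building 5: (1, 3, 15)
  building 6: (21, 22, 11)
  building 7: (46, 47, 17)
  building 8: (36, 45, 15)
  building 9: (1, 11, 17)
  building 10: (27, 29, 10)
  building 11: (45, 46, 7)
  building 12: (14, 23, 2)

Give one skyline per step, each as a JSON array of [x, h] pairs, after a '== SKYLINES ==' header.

== SKYLINES ==
[[45,11],[50,0]]
[[45,11],[50,0]]
[[45,15],[46,11],[50,0]]
[[45,15],[46,11],[50,0]]
[[1,15],[3,0],[45,15],[46,11],[50,0]]
[[1,15],[3,0],[21,11],[22,0],[45,15],[46,11],[50,0]]
[[1,15],[3,0],[21,11],[22,0],[45,15],[46,17],[47,11],[50,0]]
[[1,15],[3,0],[21,11],[22,0],[36,15],[46,17],[47,11],[50,0]]
[[1,17],[11,0],[21,11],[22,0],[36,15],[46,17],[47,11],[50,0]]
[[1,17],[11,0],[21,11],[22,0],[27,10],[29,0],[36,15],[46,17],[47,11],[50,0]]
[[1,17],[11,0],[21,11],[22,0],[27,10],[29,0],[36,15],[46,17],[47,11],[50,0]]
[[1,17],[11,0],[14,2],[21,11],[22,2],[23,0],[27,10],[29,0],[36,15],[46,17],[47,11],[50,0]]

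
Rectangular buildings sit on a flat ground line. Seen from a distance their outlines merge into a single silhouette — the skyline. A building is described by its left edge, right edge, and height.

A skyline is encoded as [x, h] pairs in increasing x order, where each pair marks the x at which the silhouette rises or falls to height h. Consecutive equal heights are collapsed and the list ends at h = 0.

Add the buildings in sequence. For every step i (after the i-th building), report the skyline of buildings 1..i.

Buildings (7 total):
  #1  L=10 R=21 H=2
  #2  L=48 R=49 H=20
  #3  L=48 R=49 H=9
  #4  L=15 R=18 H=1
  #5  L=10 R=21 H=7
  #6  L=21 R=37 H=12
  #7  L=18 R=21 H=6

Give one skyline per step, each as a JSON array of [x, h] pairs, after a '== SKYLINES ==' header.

== SKYLINES ==
[[10,2],[21,0]]
[[10,2],[21,0],[48,20],[49,0]]
[[10,2],[21,0],[48,20],[49,0]]
[[10,2],[21,0],[48,20],[49,0]]
[[10,7],[21,0],[48,20],[49,0]]
[[10,7],[21,12],[37,0],[48,20],[49,0]]
[[10,7],[21,12],[37,0],[48,20],[49,0]]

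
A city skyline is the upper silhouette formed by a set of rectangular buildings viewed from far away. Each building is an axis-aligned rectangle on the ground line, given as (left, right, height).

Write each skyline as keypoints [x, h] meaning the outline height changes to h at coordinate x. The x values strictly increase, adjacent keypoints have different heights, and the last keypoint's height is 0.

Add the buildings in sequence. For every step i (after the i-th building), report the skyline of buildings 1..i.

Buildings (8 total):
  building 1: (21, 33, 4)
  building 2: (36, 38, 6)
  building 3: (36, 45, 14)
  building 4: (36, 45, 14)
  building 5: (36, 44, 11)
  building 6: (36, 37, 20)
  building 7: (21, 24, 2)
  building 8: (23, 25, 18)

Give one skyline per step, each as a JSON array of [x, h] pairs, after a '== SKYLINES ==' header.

== SKYLINES ==
[[21,4],[33,0]]
[[21,4],[33,0],[36,6],[38,0]]
[[21,4],[33,0],[36,14],[45,0]]
[[21,4],[33,0],[36,14],[45,0]]
[[21,4],[33,0],[36,14],[45,0]]
[[21,4],[33,0],[36,20],[37,14],[45,0]]
[[21,4],[33,0],[36,20],[37,14],[45,0]]
[[21,4],[23,18],[25,4],[33,0],[36,20],[37,14],[45,0]]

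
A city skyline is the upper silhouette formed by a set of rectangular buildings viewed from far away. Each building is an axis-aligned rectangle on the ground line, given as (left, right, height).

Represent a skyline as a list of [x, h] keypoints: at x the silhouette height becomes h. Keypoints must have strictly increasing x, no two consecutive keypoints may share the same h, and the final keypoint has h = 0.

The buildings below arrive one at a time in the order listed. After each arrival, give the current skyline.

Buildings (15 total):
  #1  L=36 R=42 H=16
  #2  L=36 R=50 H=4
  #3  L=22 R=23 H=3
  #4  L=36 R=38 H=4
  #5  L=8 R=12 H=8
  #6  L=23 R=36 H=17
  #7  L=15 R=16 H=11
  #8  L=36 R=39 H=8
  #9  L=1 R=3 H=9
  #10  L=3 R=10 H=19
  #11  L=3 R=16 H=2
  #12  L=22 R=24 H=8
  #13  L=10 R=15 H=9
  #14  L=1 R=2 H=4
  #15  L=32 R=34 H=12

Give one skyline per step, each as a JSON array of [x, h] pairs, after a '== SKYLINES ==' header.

== SKYLINES ==
[[36,16],[42,0]]
[[36,16],[42,4],[50,0]]
[[22,3],[23,0],[36,16],[42,4],[50,0]]
[[22,3],[23,0],[36,16],[42,4],[50,0]]
[[8,8],[12,0],[22,3],[23,0],[36,16],[42,4],[50,0]]
[[8,8],[12,0],[22,3],[23,17],[36,16],[42,4],[50,0]]
[[8,8],[12,0],[15,11],[16,0],[22,3],[23,17],[36,16],[42,4],[50,0]]
[[8,8],[12,0],[15,11],[16,0],[22,3],[23,17],[36,16],[42,4],[50,0]]
[[1,9],[3,0],[8,8],[12,0],[15,11],[16,0],[22,3],[23,17],[36,16],[42,4],[50,0]]
[[1,9],[3,19],[10,8],[12,0],[15,11],[16,0],[22,3],[23,17],[36,16],[42,4],[50,0]]
[[1,9],[3,19],[10,8],[12,2],[15,11],[16,0],[22,3],[23,17],[36,16],[42,4],[50,0]]
[[1,9],[3,19],[10,8],[12,2],[15,11],[16,0],[22,8],[23,17],[36,16],[42,4],[50,0]]
[[1,9],[3,19],[10,9],[15,11],[16,0],[22,8],[23,17],[36,16],[42,4],[50,0]]
[[1,9],[3,19],[10,9],[15,11],[16,0],[22,8],[23,17],[36,16],[42,4],[50,0]]
[[1,9],[3,19],[10,9],[15,11],[16,0],[22,8],[23,17],[36,16],[42,4],[50,0]]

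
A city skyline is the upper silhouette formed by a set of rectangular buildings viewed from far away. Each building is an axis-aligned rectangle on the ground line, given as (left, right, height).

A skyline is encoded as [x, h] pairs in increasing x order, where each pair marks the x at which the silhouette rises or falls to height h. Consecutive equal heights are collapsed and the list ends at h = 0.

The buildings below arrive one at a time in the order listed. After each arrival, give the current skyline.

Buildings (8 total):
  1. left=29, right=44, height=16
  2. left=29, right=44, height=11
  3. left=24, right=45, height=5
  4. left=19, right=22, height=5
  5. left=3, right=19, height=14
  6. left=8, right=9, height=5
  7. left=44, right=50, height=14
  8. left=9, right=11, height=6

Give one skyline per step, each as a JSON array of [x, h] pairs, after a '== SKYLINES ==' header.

== SKYLINES ==
[[29,16],[44,0]]
[[29,16],[44,0]]
[[24,5],[29,16],[44,5],[45,0]]
[[19,5],[22,0],[24,5],[29,16],[44,5],[45,0]]
[[3,14],[19,5],[22,0],[24,5],[29,16],[44,5],[45,0]]
[[3,14],[19,5],[22,0],[24,5],[29,16],[44,5],[45,0]]
[[3,14],[19,5],[22,0],[24,5],[29,16],[44,14],[50,0]]
[[3,14],[19,5],[22,0],[24,5],[29,16],[44,14],[50,0]]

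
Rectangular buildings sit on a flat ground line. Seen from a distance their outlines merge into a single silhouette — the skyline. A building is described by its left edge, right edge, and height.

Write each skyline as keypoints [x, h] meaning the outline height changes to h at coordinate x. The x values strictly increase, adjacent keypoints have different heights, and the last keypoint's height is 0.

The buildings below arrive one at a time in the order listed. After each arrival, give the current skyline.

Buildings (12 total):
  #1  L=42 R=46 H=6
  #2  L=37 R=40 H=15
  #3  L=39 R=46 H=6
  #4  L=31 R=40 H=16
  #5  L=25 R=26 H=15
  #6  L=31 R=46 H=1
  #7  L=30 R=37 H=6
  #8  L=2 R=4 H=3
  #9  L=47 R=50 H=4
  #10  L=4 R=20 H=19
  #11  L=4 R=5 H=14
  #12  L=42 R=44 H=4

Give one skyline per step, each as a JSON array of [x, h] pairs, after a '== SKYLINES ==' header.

== SKYLINES ==
[[42,6],[46,0]]
[[37,15],[40,0],[42,6],[46,0]]
[[37,15],[40,6],[46,0]]
[[31,16],[40,6],[46,0]]
[[25,15],[26,0],[31,16],[40,6],[46,0]]
[[25,15],[26,0],[31,16],[40,6],[46,0]]
[[25,15],[26,0],[30,6],[31,16],[40,6],[46,0]]
[[2,3],[4,0],[25,15],[26,0],[30,6],[31,16],[40,6],[46,0]]
[[2,3],[4,0],[25,15],[26,0],[30,6],[31,16],[40,6],[46,0],[47,4],[50,0]]
[[2,3],[4,19],[20,0],[25,15],[26,0],[30,6],[31,16],[40,6],[46,0],[47,4],[50,0]]
[[2,3],[4,19],[20,0],[25,15],[26,0],[30,6],[31,16],[40,6],[46,0],[47,4],[50,0]]
[[2,3],[4,19],[20,0],[25,15],[26,0],[30,6],[31,16],[40,6],[46,0],[47,4],[50,0]]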